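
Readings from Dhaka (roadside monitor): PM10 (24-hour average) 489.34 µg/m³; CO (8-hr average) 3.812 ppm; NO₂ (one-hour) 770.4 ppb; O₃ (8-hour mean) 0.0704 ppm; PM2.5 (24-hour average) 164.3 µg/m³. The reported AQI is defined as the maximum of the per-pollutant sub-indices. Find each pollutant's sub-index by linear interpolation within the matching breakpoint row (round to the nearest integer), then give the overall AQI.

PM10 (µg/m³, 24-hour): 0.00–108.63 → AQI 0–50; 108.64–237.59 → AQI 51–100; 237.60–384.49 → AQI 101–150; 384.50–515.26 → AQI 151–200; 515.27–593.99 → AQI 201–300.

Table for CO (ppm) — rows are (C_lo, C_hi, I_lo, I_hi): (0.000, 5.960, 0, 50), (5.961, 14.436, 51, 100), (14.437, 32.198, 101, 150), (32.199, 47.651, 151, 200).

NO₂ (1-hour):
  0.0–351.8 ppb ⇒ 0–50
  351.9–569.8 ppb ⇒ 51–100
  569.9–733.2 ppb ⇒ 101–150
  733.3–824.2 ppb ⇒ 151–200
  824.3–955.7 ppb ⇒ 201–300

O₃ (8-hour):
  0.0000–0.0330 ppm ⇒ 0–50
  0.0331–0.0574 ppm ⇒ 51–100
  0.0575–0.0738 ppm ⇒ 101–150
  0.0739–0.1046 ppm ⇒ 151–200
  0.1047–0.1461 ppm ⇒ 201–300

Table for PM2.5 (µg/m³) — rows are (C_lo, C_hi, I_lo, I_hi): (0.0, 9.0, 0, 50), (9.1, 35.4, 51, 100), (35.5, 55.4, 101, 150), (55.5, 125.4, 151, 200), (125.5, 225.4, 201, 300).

PM10 489.34: bracket 384.50–515.26 → index 151–200; slope 49/130.76, offset 104.84.
AQI = 151 + 49/130.76·104.84 ≈ 190.29 ⇒ 190.
CO: 3.812 ∈ [0.000, 5.960] ↔ index [0, 50].
0 + (3.812−0.000)·(50−0)/(5.960−0.000) = 0 + 3.812·50/5.960 ≈ 31.98, so AQI = 32.
NO₂: 770.4 lies in 733.3–824.2, so I_lo=151, I_hi=200, C_lo=733.3, C_hi=824.2.
(200−151)/(824.2−733.3) × (770.4−733.3) + 151 = 49/90.9 × 37.1 + 151 ≈ 171.00 → 171.
O₃: row 0.0575–0.0738 (AQI 101–150). (150−101)·(0.0704−0.0575)/(0.0738−0.0575) + 101 = 49·0.0129/0.0163 + 101 ≈ 139.78 → 140.
PM2.5: 164.3 ∈ [125.5, 225.4] ↔ index [201, 300].
201 + (164.3−125.5)·(300−201)/(225.4−125.5) = 201 + 38.8·99/99.9 ≈ 239.45, so AQI = 239.
Sub-indices: PM10→190, CO→32, NO₂→171, O₃→140, PM2.5→239. Overall AQI = max = 239; dominant pollutant is PM2.5.

239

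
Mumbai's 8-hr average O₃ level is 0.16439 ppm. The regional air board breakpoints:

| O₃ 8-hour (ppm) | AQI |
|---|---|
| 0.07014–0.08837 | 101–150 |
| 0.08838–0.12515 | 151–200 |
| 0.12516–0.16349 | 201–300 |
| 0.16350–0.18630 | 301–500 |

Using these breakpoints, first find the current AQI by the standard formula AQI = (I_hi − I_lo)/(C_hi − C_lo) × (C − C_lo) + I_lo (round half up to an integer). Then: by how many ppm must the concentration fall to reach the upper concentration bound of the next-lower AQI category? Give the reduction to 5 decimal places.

O₃: row 0.16350–0.18630 (AQI 301–500). (500−301)·(0.16439−0.16350)/(0.18630−0.16350) + 301 = 199·0.00089/0.02280 + 301 ≈ 308.77 → 309.
Current AQI 309 is in the Hazardous range (301–500). The next-lower category tops out at AQI 300, whose upper concentration bound is 0.16349 ppm.
Reduction needed = 0.16439 − 0.16349 = 0.00090 ppm.

0.00090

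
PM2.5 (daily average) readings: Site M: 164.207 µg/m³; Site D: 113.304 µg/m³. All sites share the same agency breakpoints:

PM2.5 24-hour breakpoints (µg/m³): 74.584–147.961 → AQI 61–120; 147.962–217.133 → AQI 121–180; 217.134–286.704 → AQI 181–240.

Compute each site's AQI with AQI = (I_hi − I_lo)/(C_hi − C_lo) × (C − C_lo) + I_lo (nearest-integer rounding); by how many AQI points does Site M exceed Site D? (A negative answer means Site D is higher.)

43

Site M: 164.207 lies in 147.962–217.133, so I_lo=121, I_hi=180, C_lo=147.962, C_hi=217.133.
(180−121)/(217.133−147.962) × (164.207−147.962) + 121 = 59/69.171 × 16.245 + 121 ≈ 134.86 → 135.
Site D: 113.304 ∈ [74.584, 147.961] ↔ index [61, 120].
61 + (113.304−74.584)·(120−61)/(147.961−74.584) = 61 + 38.720·59/73.377 ≈ 92.13, so AQI = 92.
AQIs: Site M=135, Site D=92. Site M (135) − Site D (92) = 43.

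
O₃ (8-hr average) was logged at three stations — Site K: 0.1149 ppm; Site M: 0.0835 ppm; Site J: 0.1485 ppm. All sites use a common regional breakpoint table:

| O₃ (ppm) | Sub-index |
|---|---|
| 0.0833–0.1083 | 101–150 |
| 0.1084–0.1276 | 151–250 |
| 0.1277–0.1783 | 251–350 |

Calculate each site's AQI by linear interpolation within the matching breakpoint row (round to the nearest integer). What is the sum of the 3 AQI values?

Site K: 0.1149 ∈ [0.1084, 0.1276] ↔ index [151, 250].
151 + (0.1149−0.1084)·(250−151)/(0.1276−0.1084) = 151 + 0.0065·99/0.0192 ≈ 184.52, so AQI = 185.
Site M: row 0.0833–0.1083 (AQI 101–150). (150−101)·(0.0835−0.0833)/(0.1083−0.0833) + 101 = 49·0.0002/0.0250 + 101 ≈ 101.39 → 101.
Site J: 0.1485 lies in 0.1277–0.1783, so I_lo=251, I_hi=350, C_lo=0.1277, C_hi=0.1783.
(350−251)/(0.1783−0.1277) × (0.1485−0.1277) + 251 = 99/0.0506 × 0.0208 + 251 ≈ 291.70 → 292.
AQIs: Site K=185, Site M=101, Site J=292. Sum = 185 + 101 + 292 = 578.

578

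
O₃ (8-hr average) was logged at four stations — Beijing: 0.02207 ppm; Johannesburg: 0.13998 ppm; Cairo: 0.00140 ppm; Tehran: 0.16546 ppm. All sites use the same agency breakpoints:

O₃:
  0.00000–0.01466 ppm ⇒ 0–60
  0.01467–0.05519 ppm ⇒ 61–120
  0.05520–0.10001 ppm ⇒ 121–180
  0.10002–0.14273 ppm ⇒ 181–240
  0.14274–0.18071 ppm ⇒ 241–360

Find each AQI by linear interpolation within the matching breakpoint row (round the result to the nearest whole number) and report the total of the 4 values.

626

Beijing: 0.02207 lies in 0.01467–0.05519, so I_lo=61, I_hi=120, C_lo=0.01467, C_hi=0.05519.
(120−61)/(0.05519−0.01467) × (0.02207−0.01467) + 61 = 59/0.04052 × 0.00740 + 61 ≈ 71.77 → 72.
Johannesburg: 0.13998 ∈ [0.10002, 0.14273] ↔ index [181, 240].
181 + (0.13998−0.10002)·(240−181)/(0.14273−0.10002) = 181 + 0.03996·59/0.04271 ≈ 236.20, so AQI = 236.
Cairo: row 0.00000–0.01466 (AQI 0–60). (60−0)·(0.00140−0.00000)/(0.01466−0.00000) + 0 = 60·0.00140/0.01466 + 0 ≈ 5.73 → 6.
Tehran: row 0.14274–0.18071 (AQI 241–360). (360−241)·(0.16546−0.14274)/(0.18071−0.14274) + 241 = 119·0.02272/0.03797 + 241 ≈ 312.21 → 312.
AQIs: Beijing=72, Johannesburg=236, Cairo=6, Tehran=312. Sum = 72 + 236 + 6 + 312 = 626.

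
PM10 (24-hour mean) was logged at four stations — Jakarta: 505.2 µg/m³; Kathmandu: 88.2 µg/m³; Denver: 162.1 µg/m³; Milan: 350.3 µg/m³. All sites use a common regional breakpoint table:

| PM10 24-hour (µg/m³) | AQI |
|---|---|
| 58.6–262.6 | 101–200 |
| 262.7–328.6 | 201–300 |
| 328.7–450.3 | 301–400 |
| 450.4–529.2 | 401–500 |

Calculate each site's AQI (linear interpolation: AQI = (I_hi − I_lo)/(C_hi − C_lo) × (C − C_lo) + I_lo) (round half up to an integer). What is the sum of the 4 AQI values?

1055

Jakarta: 505.2 lies in 450.4–529.2, so I_lo=401, I_hi=500, C_lo=450.4, C_hi=529.2.
(500−401)/(529.2−450.4) × (505.2−450.4) + 401 = 99/78.8 × 54.8 + 401 ≈ 469.85 → 470.
Kathmandu: 88.2 ∈ [58.6, 262.6] ↔ index [101, 200].
101 + (88.2−58.6)·(200−101)/(262.6−58.6) = 101 + 29.6·99/204.0 ≈ 115.36, so AQI = 115.
Denver 162.1: bracket 58.6–262.6 → index 101–200; slope 99/204.0, offset 103.5.
AQI = 101 + 99/204.0·103.5 ≈ 151.23 ⇒ 151.
Milan 350.3: bracket 328.7–450.3 → index 301–400; slope 99/121.6, offset 21.6.
AQI = 301 + 99/121.6·21.6 ≈ 318.59 ⇒ 319.
AQIs: Jakarta=470, Kathmandu=115, Denver=151, Milan=319. Sum = 470 + 115 + 151 + 319 = 1055.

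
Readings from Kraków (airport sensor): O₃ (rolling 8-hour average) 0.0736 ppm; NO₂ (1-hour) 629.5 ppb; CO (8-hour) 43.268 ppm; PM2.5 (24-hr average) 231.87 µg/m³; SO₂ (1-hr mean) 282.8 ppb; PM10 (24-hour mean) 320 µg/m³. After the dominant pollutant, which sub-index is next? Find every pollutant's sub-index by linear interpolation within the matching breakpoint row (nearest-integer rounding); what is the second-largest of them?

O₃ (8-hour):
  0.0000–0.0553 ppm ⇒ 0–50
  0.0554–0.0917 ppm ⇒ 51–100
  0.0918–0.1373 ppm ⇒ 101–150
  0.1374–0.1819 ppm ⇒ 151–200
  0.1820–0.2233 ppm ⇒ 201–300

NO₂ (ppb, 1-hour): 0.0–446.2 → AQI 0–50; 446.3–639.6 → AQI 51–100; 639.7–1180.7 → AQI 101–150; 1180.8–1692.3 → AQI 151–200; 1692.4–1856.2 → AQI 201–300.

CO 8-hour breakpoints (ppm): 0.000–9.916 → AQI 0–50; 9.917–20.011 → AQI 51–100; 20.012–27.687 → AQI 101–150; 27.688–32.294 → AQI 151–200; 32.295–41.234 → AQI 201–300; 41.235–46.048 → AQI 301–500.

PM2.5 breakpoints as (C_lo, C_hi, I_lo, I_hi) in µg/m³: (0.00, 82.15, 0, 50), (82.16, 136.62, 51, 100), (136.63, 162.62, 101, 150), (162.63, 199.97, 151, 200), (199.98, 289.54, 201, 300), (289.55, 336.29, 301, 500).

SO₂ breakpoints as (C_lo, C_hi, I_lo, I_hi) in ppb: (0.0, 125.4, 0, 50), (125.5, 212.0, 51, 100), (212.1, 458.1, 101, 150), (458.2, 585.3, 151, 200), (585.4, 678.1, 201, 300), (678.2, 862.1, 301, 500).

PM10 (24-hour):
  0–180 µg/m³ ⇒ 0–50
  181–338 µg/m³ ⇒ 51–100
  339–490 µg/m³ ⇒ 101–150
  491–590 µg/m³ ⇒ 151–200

236

O₃ 0.0736: bracket 0.0554–0.0917 → index 51–100; slope 49/0.0363, offset 0.0182.
AQI = 51 + 49/0.0363·0.0182 ≈ 75.57 ⇒ 76.
NO₂: row 446.3–639.6 (AQI 51–100). (100−51)·(629.5−446.3)/(639.6−446.3) + 51 = 49·183.2/193.3 + 51 ≈ 97.44 → 97.
CO: row 41.235–46.048 (AQI 301–500). (500−301)·(43.268−41.235)/(46.048−41.235) + 301 = 199·2.033/4.813 + 301 ≈ 385.06 → 385.
PM2.5: 231.87 lies in 199.98–289.54, so I_lo=201, I_hi=300, C_lo=199.98, C_hi=289.54.
(300−201)/(289.54−199.98) × (231.87−199.98) + 201 = 99/89.56 × 31.89 + 201 ≈ 236.25 → 236.
SO₂: row 212.1–458.1 (AQI 101–150). (150−101)·(282.8−212.1)/(458.1−212.1) + 101 = 49·70.7/246.0 + 101 ≈ 115.08 → 115.
PM10 320: bracket 181–338 → index 51–100; slope 49/157, offset 139.
AQI = 51 + 49/157·139 ≈ 94.38 ⇒ 94.
Sub-indices: O₃→76, NO₂→97, CO→385, PM2.5→236, SO₂→115, PM10→94. Ranked high→low: 385, 236, 115, 97, 94, 76. Second-highest sub-index = 236.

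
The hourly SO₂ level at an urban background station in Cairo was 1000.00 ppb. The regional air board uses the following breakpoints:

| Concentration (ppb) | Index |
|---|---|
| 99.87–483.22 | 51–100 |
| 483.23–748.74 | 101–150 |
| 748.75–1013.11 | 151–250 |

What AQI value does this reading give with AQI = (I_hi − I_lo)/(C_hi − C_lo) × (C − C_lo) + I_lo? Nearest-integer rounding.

245

SO₂: 1000.00 ∈ [748.75, 1013.11] ↔ index [151, 250].
151 + (1000.00−748.75)·(250−151)/(1013.11−748.75) = 151 + 251.25·99/264.36 ≈ 245.09, so AQI = 245.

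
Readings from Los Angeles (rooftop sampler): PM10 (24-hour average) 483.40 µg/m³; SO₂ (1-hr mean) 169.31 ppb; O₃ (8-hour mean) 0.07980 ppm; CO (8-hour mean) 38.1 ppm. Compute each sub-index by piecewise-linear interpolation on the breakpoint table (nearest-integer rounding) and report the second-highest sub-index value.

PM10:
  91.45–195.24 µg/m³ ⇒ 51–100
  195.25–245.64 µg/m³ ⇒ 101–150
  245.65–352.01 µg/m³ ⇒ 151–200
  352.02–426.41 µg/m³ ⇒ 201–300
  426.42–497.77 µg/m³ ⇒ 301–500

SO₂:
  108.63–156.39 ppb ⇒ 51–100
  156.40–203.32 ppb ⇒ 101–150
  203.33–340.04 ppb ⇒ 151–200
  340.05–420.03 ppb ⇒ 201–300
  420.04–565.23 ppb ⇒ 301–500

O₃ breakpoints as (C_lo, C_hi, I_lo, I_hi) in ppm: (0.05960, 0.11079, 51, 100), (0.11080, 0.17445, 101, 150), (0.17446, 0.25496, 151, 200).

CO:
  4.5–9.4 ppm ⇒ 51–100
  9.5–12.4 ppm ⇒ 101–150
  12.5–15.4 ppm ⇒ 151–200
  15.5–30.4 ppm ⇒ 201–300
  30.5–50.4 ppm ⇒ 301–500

377

PM10: row 426.42–497.77 (AQI 301–500). (500−301)·(483.40−426.42)/(497.77−426.42) + 301 = 199·56.98/71.35 + 301 ≈ 459.92 → 460.
SO₂: 169.31 lies in 156.40–203.32, so I_lo=101, I_hi=150, C_lo=156.40, C_hi=203.32.
(150−101)/(203.32−156.40) × (169.31−156.40) + 101 = 49/46.92 × 12.91 + 101 ≈ 114.48 → 114.
O₃ 0.07980: bracket 0.05960–0.11079 → index 51–100; slope 49/0.05119, offset 0.02020.
AQI = 51 + 49/0.05119·0.02020 ≈ 70.34 ⇒ 70.
CO: 38.1 lies in 30.5–50.4, so I_lo=301, I_hi=500, C_lo=30.5, C_hi=50.4.
(500−301)/(50.4−30.5) × (38.1−30.5) + 301 = 199/19.9 × 7.6 + 301 ≈ 377.00 → 377.
Sub-indices: PM10→460, SO₂→114, O₃→70, CO→377. Ranked high→low: 460, 377, 114, 70. Second-highest sub-index = 377.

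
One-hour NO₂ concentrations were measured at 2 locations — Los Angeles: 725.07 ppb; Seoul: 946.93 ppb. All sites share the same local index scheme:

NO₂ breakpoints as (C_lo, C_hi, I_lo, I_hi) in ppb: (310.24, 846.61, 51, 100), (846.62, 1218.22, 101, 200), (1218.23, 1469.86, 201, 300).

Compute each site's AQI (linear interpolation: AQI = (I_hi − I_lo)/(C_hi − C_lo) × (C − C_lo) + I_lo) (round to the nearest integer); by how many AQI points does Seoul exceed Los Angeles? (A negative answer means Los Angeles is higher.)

39

Los Angeles: 725.07 lies in 310.24–846.61, so I_lo=51, I_hi=100, C_lo=310.24, C_hi=846.61.
(100−51)/(846.61−310.24) × (725.07−310.24) + 51 = 49/536.37 × 414.83 + 51 ≈ 88.90 → 89.
Seoul: 946.93 ∈ [846.62, 1218.22] ↔ index [101, 200].
101 + (946.93−846.62)·(200−101)/(1218.22−846.62) = 101 + 100.31·99/371.60 ≈ 127.72, so AQI = 128.
AQIs: Los Angeles=89, Seoul=128. Seoul (128) − Los Angeles (89) = 39.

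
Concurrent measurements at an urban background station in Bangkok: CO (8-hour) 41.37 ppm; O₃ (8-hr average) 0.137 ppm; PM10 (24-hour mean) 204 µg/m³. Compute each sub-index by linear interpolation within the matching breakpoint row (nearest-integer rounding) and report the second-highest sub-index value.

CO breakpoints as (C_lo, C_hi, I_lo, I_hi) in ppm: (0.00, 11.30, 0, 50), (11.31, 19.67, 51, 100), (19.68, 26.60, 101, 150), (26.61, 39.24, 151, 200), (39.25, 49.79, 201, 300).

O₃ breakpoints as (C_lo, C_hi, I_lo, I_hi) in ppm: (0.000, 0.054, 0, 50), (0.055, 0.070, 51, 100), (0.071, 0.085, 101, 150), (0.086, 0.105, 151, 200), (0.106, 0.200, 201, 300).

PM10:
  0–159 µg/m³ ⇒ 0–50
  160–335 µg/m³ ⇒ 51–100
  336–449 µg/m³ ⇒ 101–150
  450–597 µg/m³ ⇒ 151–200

221

CO: 41.37 lies in 39.25–49.79, so I_lo=201, I_hi=300, C_lo=39.25, C_hi=49.79.
(300−201)/(49.79−39.25) × (41.37−39.25) + 201 = 99/10.54 × 2.12 + 201 ≈ 220.91 → 221.
O₃: row 0.106–0.200 (AQI 201–300). (300−201)·(0.137−0.106)/(0.200−0.106) + 201 = 99·0.031/0.094 + 201 ≈ 233.65 → 234.
PM10: 204 lies in 160–335, so I_lo=51, I_hi=100, C_lo=160, C_hi=335.
(100−51)/(335−160) × (204−160) + 51 = 49/175 × 44 + 51 ≈ 63.32 → 63.
Sub-indices: CO→221, O₃→234, PM10→63. Ranked high→low: 234, 221, 63. Second-highest sub-index = 221.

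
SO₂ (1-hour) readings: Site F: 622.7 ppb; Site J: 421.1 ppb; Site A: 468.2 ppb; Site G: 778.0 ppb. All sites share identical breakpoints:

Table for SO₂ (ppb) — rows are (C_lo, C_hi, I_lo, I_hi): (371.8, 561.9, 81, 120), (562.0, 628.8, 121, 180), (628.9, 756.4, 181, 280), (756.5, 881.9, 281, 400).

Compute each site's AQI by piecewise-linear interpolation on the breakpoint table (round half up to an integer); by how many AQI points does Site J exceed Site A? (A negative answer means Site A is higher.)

-10

Site F: 622.7 ∈ [562.0, 628.8] ↔ index [121, 180].
121 + (622.7−562.0)·(180−121)/(628.8−562.0) = 121 + 60.7·59/66.8 ≈ 174.61, so AQI = 175.
Site J: 421.1 ∈ [371.8, 561.9] ↔ index [81, 120].
81 + (421.1−371.8)·(120−81)/(561.9−371.8) = 81 + 49.3·39/190.1 ≈ 91.11, so AQI = 91.
Site A: row 371.8–561.9 (AQI 81–120). (120−81)·(468.2−371.8)/(561.9−371.8) + 81 = 39·96.4/190.1 + 81 ≈ 100.78 → 101.
Site G 778.0: bracket 756.5–881.9 → index 281–400; slope 119/125.4, offset 21.5.
AQI = 281 + 119/125.4·21.5 ≈ 301.40 ⇒ 301.
AQIs: Site F=175, Site J=91, Site A=101, Site G=301. Site J (91) − Site A (101) = -10.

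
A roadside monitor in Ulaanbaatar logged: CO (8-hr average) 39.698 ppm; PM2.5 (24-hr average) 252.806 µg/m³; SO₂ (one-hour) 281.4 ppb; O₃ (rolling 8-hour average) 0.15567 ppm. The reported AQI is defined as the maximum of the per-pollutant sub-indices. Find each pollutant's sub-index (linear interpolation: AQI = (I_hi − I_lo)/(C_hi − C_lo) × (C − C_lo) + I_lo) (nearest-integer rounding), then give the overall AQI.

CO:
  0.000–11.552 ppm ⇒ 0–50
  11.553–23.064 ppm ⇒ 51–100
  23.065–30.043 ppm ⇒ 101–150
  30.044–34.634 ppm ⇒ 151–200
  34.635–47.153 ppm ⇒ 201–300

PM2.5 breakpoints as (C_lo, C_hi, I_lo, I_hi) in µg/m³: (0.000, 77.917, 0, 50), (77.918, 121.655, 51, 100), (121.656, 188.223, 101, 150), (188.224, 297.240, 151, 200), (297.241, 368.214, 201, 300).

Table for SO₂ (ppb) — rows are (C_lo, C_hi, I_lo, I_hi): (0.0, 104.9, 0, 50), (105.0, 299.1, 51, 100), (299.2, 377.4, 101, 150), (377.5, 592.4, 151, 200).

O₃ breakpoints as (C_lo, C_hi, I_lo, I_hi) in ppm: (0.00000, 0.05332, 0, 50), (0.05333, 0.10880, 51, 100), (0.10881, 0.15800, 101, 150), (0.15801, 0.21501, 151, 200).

241

CO: row 34.635–47.153 (AQI 201–300). (300−201)·(39.698−34.635)/(47.153−34.635) + 201 = 99·5.063/12.518 + 201 ≈ 241.04 → 241.
PM2.5: 252.806 ∈ [188.224, 297.240] ↔ index [151, 200].
151 + (252.806−188.224)·(200−151)/(297.240−188.224) = 151 + 64.582·49/109.016 ≈ 180.03, so AQI = 180.
SO₂: 281.4 lies in 105.0–299.1, so I_lo=51, I_hi=100, C_lo=105.0, C_hi=299.1.
(100−51)/(299.1−105.0) × (281.4−105.0) + 51 = 49/194.1 × 176.4 + 51 ≈ 95.53 → 96.
O₃: 0.15567 lies in 0.10881–0.15800, so I_lo=101, I_hi=150, C_lo=0.10881, C_hi=0.15800.
(150−101)/(0.15800−0.10881) × (0.15567−0.10881) + 101 = 49/0.04919 × 0.04686 + 101 ≈ 147.68 → 148.
Sub-indices: CO→241, PM2.5→180, SO₂→96, O₃→148. Overall AQI = max = 241; dominant pollutant is CO.
AQI 241: Very Unhealthy.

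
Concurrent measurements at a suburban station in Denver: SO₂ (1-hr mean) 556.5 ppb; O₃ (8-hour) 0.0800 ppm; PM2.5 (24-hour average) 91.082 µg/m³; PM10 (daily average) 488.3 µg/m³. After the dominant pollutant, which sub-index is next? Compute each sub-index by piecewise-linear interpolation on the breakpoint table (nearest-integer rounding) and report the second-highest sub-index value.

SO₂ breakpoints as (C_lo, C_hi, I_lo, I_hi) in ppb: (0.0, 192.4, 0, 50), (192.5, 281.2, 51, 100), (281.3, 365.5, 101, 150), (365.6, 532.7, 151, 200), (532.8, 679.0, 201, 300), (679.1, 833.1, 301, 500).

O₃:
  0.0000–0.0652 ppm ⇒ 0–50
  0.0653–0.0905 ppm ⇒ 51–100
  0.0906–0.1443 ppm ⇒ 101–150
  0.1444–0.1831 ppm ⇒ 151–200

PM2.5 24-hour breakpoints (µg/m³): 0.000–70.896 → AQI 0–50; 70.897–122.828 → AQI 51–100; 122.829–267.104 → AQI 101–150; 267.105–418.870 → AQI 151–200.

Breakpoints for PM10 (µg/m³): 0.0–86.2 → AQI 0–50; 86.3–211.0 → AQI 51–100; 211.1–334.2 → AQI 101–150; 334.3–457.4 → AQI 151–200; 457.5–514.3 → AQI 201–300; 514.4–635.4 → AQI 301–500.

SO₂: 556.5 ∈ [532.8, 679.0] ↔ index [201, 300].
201 + (556.5−532.8)·(300−201)/(679.0−532.8) = 201 + 23.7·99/146.2 ≈ 217.05, so AQI = 217.
O₃: row 0.0653–0.0905 (AQI 51–100). (100−51)·(0.0800−0.0653)/(0.0905−0.0653) + 51 = 49·0.0147/0.0252 + 51 ≈ 79.58 → 80.
PM2.5: 91.082 lies in 70.897–122.828, so I_lo=51, I_hi=100, C_lo=70.897, C_hi=122.828.
(100−51)/(122.828−70.897) × (91.082−70.897) + 51 = 49/51.931 × 20.185 + 51 ≈ 70.05 → 70.
PM10: 488.3 ∈ [457.5, 514.3] ↔ index [201, 300].
201 + (488.3−457.5)·(300−201)/(514.3−457.5) = 201 + 30.8·99/56.8 ≈ 254.68, so AQI = 255.
Sub-indices: SO₂→217, O₃→80, PM2.5→70, PM10→255. Ranked high→low: 255, 217, 80, 70. Second-highest sub-index = 217.

217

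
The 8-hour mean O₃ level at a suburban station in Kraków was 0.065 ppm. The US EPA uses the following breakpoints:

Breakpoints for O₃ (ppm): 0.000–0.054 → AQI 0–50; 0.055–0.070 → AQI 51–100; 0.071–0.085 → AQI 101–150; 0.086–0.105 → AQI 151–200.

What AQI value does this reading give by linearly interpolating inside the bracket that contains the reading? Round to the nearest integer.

O₃: row 0.055–0.070 (AQI 51–100). (100−51)·(0.065−0.055)/(0.070−0.055) + 51 = 49·0.010/0.015 + 51 ≈ 83.67 → 84.

84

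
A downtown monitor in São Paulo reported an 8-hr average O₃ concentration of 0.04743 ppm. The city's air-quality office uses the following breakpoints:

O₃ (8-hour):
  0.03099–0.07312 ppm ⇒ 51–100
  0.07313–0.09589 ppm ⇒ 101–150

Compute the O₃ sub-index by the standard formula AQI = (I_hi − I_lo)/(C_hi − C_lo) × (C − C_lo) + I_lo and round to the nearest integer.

O₃ 0.04743: bracket 0.03099–0.07312 → index 51–100; slope 49/0.04213, offset 0.01644.
AQI = 51 + 49/0.04213·0.01644 ≈ 70.12 ⇒ 70.

70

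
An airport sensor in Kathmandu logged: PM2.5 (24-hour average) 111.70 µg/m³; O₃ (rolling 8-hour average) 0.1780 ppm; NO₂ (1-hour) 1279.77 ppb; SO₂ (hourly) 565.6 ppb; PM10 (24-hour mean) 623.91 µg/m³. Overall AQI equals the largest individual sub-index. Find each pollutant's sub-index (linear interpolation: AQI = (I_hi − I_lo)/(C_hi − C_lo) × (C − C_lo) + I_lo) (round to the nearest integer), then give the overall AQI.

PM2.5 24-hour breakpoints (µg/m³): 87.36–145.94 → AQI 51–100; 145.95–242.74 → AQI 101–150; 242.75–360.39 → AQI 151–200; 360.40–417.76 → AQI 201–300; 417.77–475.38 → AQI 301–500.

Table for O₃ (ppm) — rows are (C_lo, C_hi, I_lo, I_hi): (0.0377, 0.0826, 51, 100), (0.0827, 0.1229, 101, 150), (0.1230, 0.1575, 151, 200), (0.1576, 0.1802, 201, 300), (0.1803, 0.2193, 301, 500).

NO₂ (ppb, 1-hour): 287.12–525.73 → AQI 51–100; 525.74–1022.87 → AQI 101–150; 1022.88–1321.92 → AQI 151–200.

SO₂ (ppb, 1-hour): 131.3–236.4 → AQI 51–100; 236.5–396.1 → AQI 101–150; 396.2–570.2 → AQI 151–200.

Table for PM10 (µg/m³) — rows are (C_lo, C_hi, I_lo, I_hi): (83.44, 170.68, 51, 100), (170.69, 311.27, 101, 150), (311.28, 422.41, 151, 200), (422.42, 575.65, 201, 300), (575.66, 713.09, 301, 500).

PM2.5: 111.70 lies in 87.36–145.94, so I_lo=51, I_hi=100, C_lo=87.36, C_hi=145.94.
(100−51)/(145.94−87.36) × (111.70−87.36) + 51 = 49/58.58 × 24.34 + 51 ≈ 71.36 → 71.
O₃ 0.1780: bracket 0.1576–0.1802 → index 201–300; slope 99/0.0226, offset 0.0204.
AQI = 201 + 99/0.0226·0.0204 ≈ 290.36 ⇒ 290.
NO₂: 1279.77 ∈ [1022.88, 1321.92] ↔ index [151, 200].
151 + (1279.77−1022.88)·(200−151)/(1321.92−1022.88) = 151 + 256.89·49/299.04 ≈ 193.09, so AQI = 193.
SO₂: 565.6 lies in 396.2–570.2, so I_lo=151, I_hi=200, C_lo=396.2, C_hi=570.2.
(200−151)/(570.2−396.2) × (565.6−396.2) + 151 = 49/174.0 × 169.4 + 151 ≈ 198.70 → 199.
PM10 623.91: bracket 575.66–713.09 → index 301–500; slope 199/137.43, offset 48.25.
AQI = 301 + 199/137.43·48.25 ≈ 370.87 ⇒ 371.
Sub-indices: PM2.5→71, O₃→290, NO₂→193, SO₂→199, PM10→371. Overall AQI = max = 371; dominant pollutant is PM10.

371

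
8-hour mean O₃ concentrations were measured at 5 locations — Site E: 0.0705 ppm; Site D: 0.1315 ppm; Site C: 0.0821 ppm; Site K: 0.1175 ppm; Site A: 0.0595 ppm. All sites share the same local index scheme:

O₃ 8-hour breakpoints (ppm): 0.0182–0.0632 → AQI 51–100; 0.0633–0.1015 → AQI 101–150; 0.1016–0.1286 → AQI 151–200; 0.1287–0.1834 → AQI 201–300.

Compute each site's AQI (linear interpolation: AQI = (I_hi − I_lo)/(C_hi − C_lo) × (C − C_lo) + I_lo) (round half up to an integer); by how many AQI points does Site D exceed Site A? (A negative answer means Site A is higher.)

Site E 0.0705: bracket 0.0633–0.1015 → index 101–150; slope 49/0.0382, offset 0.0072.
AQI = 101 + 49/0.0382·0.0072 ≈ 110.24 ⇒ 110.
Site D 0.1315: bracket 0.1287–0.1834 → index 201–300; slope 99/0.0547, offset 0.0028.
AQI = 201 + 99/0.0547·0.0028 ≈ 206.07 ⇒ 206.
Site C: row 0.0633–0.1015 (AQI 101–150). (150−101)·(0.0821−0.0633)/(0.1015−0.0633) + 101 = 49·0.0188/0.0382 + 101 ≈ 125.12 → 125.
Site K: row 0.1016–0.1286 (AQI 151–200). (200−151)·(0.1175−0.1016)/(0.1286−0.1016) + 151 = 49·0.0159/0.0270 + 151 ≈ 179.86 → 180.
Site A: 0.0595 ∈ [0.0182, 0.0632] ↔ index [51, 100].
51 + (0.0595−0.0182)·(100−51)/(0.0632−0.0182) = 51 + 0.0413·49/0.0450 ≈ 95.97, so AQI = 96.
AQIs: Site E=110, Site D=206, Site C=125, Site K=180, Site A=96. Site D (206) − Site A (96) = 110.

110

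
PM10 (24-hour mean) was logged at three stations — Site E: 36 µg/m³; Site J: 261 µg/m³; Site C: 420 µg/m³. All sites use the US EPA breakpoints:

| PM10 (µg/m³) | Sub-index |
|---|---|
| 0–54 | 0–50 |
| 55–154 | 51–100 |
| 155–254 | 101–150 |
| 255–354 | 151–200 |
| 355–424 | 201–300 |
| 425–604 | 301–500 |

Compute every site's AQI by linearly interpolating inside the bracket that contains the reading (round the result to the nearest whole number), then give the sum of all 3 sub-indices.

481

Site E: 36 lies in 0–54, so I_lo=0, I_hi=50, C_lo=0, C_hi=54.
(50−0)/(54−0) × (36−0) + 0 = 50/54 × 36 + 0 ≈ 33.33 → 33.
Site J: 261 lies in 255–354, so I_lo=151, I_hi=200, C_lo=255, C_hi=354.
(200−151)/(354−255) × (261−255) + 151 = 49/99 × 6 + 151 ≈ 153.97 → 154.
Site C: 420 lies in 355–424, so I_lo=201, I_hi=300, C_lo=355, C_hi=424.
(300−201)/(424−355) × (420−355) + 201 = 99/69 × 65 + 201 ≈ 294.26 → 294.
AQIs: Site E=33, Site J=154, Site C=294. Sum = 33 + 154 + 294 = 481.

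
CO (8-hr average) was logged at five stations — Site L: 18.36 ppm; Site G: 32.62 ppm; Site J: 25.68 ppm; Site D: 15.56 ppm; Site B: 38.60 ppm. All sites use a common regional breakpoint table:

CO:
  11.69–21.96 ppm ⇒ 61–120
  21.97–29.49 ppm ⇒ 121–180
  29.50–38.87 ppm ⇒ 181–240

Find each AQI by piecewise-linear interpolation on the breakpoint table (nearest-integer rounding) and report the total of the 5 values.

Site L: row 11.69–21.96 (AQI 61–120). (120−61)·(18.36−11.69)/(21.96−11.69) + 61 = 59·6.67/10.27 + 61 ≈ 99.32 → 99.
Site G 32.62: bracket 29.50–38.87 → index 181–240; slope 59/9.37, offset 3.12.
AQI = 181 + 59/9.37·3.12 ≈ 200.65 ⇒ 201.
Site J: 25.68 lies in 21.97–29.49, so I_lo=121, I_hi=180, C_lo=21.97, C_hi=29.49.
(180−121)/(29.49−21.97) × (25.68−21.97) + 121 = 59/7.52 × 3.71 + 121 ≈ 150.11 → 150.
Site D: 15.56 lies in 11.69–21.96, so I_lo=61, I_hi=120, C_lo=11.69, C_hi=21.96.
(120−61)/(21.96−11.69) × (15.56−11.69) + 61 = 59/10.27 × 3.87 + 61 ≈ 83.23 → 83.
Site B: row 29.50–38.87 (AQI 181–240). (240−181)·(38.60−29.50)/(38.87−29.50) + 181 = 59·9.10/9.37 + 181 ≈ 238.30 → 238.
AQIs: Site L=99, Site G=201, Site J=150, Site D=83, Site B=238. Sum = 99 + 201 + 150 + 83 + 238 = 771.

771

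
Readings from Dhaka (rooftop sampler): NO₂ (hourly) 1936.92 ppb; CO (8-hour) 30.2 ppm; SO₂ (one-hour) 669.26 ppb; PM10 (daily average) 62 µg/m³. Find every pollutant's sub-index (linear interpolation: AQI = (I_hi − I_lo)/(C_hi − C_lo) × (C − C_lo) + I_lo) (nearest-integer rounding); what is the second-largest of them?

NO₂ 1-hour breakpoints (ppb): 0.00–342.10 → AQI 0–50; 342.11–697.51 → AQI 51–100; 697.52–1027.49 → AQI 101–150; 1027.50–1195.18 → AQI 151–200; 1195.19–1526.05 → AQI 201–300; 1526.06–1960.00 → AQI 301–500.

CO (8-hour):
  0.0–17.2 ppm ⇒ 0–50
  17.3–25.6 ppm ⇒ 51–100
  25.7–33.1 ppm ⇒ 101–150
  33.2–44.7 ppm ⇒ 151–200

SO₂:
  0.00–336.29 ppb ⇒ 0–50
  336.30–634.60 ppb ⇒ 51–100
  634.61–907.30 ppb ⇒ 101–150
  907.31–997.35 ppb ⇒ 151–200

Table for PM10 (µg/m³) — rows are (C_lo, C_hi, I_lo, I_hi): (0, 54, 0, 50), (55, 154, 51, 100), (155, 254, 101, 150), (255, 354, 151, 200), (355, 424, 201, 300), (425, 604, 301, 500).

NO₂: 1936.92 lies in 1526.06–1960.00, so I_lo=301, I_hi=500, C_lo=1526.06, C_hi=1960.00.
(500−301)/(1960.00−1526.06) × (1936.92−1526.06) + 301 = 199/433.94 × 410.86 + 301 ≈ 489.42 → 489.
CO 30.2: bracket 25.7–33.1 → index 101–150; slope 49/7.4, offset 4.5.
AQI = 101 + 49/7.4·4.5 ≈ 130.80 ⇒ 131.
SO₂: 669.26 lies in 634.61–907.30, so I_lo=101, I_hi=150, C_lo=634.61, C_hi=907.30.
(150−101)/(907.30−634.61) × (669.26−634.61) + 101 = 49/272.69 × 34.65 + 101 ≈ 107.23 → 107.
PM10: 62 ∈ [55, 154] ↔ index [51, 100].
51 + (62−55)·(100−51)/(154−55) = 51 + 7·49/99 ≈ 54.46, so AQI = 54.
Sub-indices: NO₂→489, CO→131, SO₂→107, PM10→54. Ranked high→low: 489, 131, 107, 54. Second-highest sub-index = 131.

131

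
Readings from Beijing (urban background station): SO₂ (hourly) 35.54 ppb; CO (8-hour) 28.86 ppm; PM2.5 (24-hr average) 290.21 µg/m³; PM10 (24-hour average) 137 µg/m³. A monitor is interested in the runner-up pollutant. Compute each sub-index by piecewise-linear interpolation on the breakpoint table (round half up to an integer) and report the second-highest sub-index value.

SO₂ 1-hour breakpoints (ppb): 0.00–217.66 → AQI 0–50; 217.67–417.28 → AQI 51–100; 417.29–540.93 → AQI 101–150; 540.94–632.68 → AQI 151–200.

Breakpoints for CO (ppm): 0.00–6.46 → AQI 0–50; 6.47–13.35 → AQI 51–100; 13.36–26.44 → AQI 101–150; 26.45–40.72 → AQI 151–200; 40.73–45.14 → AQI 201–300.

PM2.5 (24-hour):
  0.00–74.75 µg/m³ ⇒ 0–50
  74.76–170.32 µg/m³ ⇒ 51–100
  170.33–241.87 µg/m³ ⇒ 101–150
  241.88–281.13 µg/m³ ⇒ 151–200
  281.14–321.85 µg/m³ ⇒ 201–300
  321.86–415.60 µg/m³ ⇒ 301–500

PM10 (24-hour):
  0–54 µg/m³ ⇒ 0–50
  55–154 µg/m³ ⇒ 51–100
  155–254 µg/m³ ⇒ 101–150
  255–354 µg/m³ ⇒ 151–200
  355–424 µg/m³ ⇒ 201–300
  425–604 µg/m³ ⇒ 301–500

SO₂: 35.54 lies in 0.00–217.66, so I_lo=0, I_hi=50, C_lo=0.00, C_hi=217.66.
(50−0)/(217.66−0.00) × (35.54−0.00) + 0 = 50/217.66 × 35.54 + 0 ≈ 8.16 → 8.
CO: 28.86 lies in 26.45–40.72, so I_lo=151, I_hi=200, C_lo=26.45, C_hi=40.72.
(200−151)/(40.72−26.45) × (28.86−26.45) + 151 = 49/14.27 × 2.41 + 151 ≈ 159.28 → 159.
PM2.5 290.21: bracket 281.14–321.85 → index 201–300; slope 99/40.71, offset 9.07.
AQI = 201 + 99/40.71·9.07 ≈ 223.06 ⇒ 223.
PM10: 137 ∈ [55, 154] ↔ index [51, 100].
51 + (137−55)·(100−51)/(154−55) = 51 + 82·49/99 ≈ 91.59, so AQI = 92.
Sub-indices: SO₂→8, CO→159, PM2.5→223, PM10→92. Ranked high→low: 223, 159, 92, 8. Second-highest sub-index = 159.

159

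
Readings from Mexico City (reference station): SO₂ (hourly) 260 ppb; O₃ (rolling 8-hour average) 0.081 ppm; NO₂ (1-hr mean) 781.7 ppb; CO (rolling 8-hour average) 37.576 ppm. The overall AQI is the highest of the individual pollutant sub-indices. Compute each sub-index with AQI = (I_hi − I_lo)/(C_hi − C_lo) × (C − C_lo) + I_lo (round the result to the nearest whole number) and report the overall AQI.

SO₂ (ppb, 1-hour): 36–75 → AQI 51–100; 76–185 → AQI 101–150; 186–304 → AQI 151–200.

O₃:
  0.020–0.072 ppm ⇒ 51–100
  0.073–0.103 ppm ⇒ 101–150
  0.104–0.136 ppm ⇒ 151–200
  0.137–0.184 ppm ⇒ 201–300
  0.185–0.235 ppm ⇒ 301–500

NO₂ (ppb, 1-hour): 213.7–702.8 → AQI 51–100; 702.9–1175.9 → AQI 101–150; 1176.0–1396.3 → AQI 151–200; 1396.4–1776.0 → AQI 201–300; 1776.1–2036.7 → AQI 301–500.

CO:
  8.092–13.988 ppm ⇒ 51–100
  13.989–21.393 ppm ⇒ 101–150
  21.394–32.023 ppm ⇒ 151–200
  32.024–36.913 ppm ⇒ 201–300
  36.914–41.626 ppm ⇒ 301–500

SO₂: row 186–304 (AQI 151–200). (200−151)·(260−186)/(304−186) + 151 = 49·74/118 + 151 ≈ 181.73 → 182.
O₃: 0.081 lies in 0.073–0.103, so I_lo=101, I_hi=150, C_lo=0.073, C_hi=0.103.
(150−101)/(0.103−0.073) × (0.081−0.073) + 101 = 49/0.030 × 0.008 + 101 ≈ 114.07 → 114.
NO₂: row 702.9–1175.9 (AQI 101–150). (150−101)·(781.7−702.9)/(1175.9−702.9) + 101 = 49·78.8/473.0 + 101 ≈ 109.16 → 109.
CO 37.576: bracket 36.914–41.626 → index 301–500; slope 199/4.712, offset 0.662.
AQI = 301 + 199/4.712·0.662 ≈ 328.96 ⇒ 329.
Sub-indices: SO₂→182, O₃→114, NO₂→109, CO→329. Overall AQI = max = 329; dominant pollutant is CO.
AQI 329: Hazardous.

329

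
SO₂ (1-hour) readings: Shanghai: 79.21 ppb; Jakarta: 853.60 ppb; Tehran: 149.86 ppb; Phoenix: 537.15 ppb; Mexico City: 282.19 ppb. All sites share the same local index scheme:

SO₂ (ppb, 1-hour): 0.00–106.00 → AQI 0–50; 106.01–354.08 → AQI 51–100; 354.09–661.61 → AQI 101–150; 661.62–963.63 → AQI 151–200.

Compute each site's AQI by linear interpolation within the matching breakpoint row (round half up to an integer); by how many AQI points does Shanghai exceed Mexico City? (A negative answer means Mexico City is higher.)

-49

Shanghai: row 0.00–106.00 (AQI 0–50). (50−0)·(79.21−0.00)/(106.00−0.00) + 0 = 50·79.21/106.00 + 0 ≈ 37.36 → 37.
Jakarta: row 661.62–963.63 (AQI 151–200). (200−151)·(853.60−661.62)/(963.63−661.62) + 151 = 49·191.98/302.01 + 151 ≈ 182.15 → 182.
Tehran 149.86: bracket 106.01–354.08 → index 51–100; slope 49/248.07, offset 43.85.
AQI = 51 + 49/248.07·43.85 ≈ 59.66 ⇒ 60.
Phoenix: row 354.09–661.61 (AQI 101–150). (150−101)·(537.15−354.09)/(661.61−354.09) + 101 = 49·183.06/307.52 + 101 ≈ 130.17 → 130.
Mexico City: 282.19 lies in 106.01–354.08, so I_lo=51, I_hi=100, C_lo=106.01, C_hi=354.08.
(100−51)/(354.08−106.01) × (282.19−106.01) + 51 = 49/248.07 × 176.18 + 51 ≈ 85.80 → 86.
AQIs: Shanghai=37, Jakarta=182, Tehran=60, Phoenix=130, Mexico City=86. Shanghai (37) − Mexico City (86) = -49.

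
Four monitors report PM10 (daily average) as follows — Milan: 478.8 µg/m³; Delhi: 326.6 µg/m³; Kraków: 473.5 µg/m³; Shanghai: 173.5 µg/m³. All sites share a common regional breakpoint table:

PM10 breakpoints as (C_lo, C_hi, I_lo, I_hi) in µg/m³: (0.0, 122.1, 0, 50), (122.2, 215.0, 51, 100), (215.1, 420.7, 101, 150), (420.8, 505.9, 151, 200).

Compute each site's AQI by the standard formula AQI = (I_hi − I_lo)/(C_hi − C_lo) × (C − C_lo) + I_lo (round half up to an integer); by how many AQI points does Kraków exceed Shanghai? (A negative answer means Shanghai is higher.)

103

Milan: 478.8 lies in 420.8–505.9, so I_lo=151, I_hi=200, C_lo=420.8, C_hi=505.9.
(200−151)/(505.9−420.8) × (478.8−420.8) + 151 = 49/85.1 × 58.0 + 151 ≈ 184.40 → 184.
Delhi: 326.6 lies in 215.1–420.7, so I_lo=101, I_hi=150, C_lo=215.1, C_hi=420.7.
(150−101)/(420.7−215.1) × (326.6−215.1) + 101 = 49/205.6 × 111.5 + 101 ≈ 127.57 → 128.
Kraków 473.5: bracket 420.8–505.9 → index 151–200; slope 49/85.1, offset 52.7.
AQI = 151 + 49/85.1·52.7 ≈ 181.34 ⇒ 181.
Shanghai 173.5: bracket 122.2–215.0 → index 51–100; slope 49/92.8, offset 51.3.
AQI = 51 + 49/92.8·51.3 ≈ 78.09 ⇒ 78.
AQIs: Milan=184, Delhi=128, Kraków=181, Shanghai=78. Kraków (181) − Shanghai (78) = 103.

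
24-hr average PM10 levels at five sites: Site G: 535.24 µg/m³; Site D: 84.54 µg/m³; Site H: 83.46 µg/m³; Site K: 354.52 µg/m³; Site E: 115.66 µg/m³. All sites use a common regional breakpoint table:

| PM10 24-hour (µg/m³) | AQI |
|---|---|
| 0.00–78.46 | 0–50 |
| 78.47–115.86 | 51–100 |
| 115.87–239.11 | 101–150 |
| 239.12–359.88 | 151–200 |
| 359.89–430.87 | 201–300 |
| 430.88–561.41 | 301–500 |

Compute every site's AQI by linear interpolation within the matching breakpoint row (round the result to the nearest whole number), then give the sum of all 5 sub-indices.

875

Site G: 535.24 lies in 430.88–561.41, so I_lo=301, I_hi=500, C_lo=430.88, C_hi=561.41.
(500−301)/(561.41−430.88) × (535.24−430.88) + 301 = 199/130.53 × 104.36 + 301 ≈ 460.10 → 460.
Site D: 84.54 lies in 78.47–115.86, so I_lo=51, I_hi=100, C_lo=78.47, C_hi=115.86.
(100−51)/(115.86−78.47) × (84.54−78.47) + 51 = 49/37.39 × 6.07 + 51 ≈ 58.95 → 59.
Site H: row 78.47–115.86 (AQI 51–100). (100−51)·(83.46−78.47)/(115.86−78.47) + 51 = 49·4.99/37.39 + 51 ≈ 57.54 → 58.
Site K: 354.52 lies in 239.12–359.88, so I_lo=151, I_hi=200, C_lo=239.12, C_hi=359.88.
(200−151)/(359.88−239.12) × (354.52−239.12) + 151 = 49/120.76 × 115.40 + 151 ≈ 197.83 → 198.
Site E 115.66: bracket 78.47–115.86 → index 51–100; slope 49/37.39, offset 37.19.
AQI = 51 + 49/37.39·37.19 ≈ 99.74 ⇒ 100.
AQIs: Site G=460, Site D=59, Site H=58, Site K=198, Site E=100. Sum = 460 + 59 + 58 + 198 + 100 = 875.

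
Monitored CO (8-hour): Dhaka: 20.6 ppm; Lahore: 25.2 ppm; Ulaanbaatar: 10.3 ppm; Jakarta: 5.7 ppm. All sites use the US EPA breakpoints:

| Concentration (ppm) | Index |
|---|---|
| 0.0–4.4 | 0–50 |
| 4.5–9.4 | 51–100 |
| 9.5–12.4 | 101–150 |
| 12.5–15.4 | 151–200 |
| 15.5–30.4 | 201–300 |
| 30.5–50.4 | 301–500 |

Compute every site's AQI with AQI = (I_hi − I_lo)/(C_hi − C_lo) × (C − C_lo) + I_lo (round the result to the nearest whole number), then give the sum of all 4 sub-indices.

678

Dhaka: 20.6 ∈ [15.5, 30.4] ↔ index [201, 300].
201 + (20.6−15.5)·(300−201)/(30.4−15.5) = 201 + 5.1·99/14.9 ≈ 234.89, so AQI = 235.
Lahore: 25.2 ∈ [15.5, 30.4] ↔ index [201, 300].
201 + (25.2−15.5)·(300−201)/(30.4−15.5) = 201 + 9.7·99/14.9 ≈ 265.45, so AQI = 265.
Ulaanbaatar: row 9.5–12.4 (AQI 101–150). (150−101)·(10.3−9.5)/(12.4−9.5) + 101 = 49·0.8/2.9 + 101 ≈ 114.52 → 115.
Jakarta 5.7: bracket 4.5–9.4 → index 51–100; slope 49/4.9, offset 1.2.
AQI = 51 + 49/4.9·1.2 ≈ 63.00 ⇒ 63.
AQIs: Dhaka=235, Lahore=265, Ulaanbaatar=115, Jakarta=63. Sum = 235 + 265 + 115 + 63 = 678.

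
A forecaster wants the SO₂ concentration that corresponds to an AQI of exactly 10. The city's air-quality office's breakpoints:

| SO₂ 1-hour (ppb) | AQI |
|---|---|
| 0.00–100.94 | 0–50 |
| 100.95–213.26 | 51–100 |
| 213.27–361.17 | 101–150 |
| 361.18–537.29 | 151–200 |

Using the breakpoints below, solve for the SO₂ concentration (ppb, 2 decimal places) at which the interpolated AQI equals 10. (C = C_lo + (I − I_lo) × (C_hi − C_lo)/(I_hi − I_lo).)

AQI 10 lies in the 0–50 band, which corresponds to 0.00–100.94 ppb.
C = 0.00 + (10−0)×(100.94−0.00)/(50−0) = 0.00 + 10×100.94/50 ≈ 20.1880 ppb → 20.19 ppb to 2 dp.

20.19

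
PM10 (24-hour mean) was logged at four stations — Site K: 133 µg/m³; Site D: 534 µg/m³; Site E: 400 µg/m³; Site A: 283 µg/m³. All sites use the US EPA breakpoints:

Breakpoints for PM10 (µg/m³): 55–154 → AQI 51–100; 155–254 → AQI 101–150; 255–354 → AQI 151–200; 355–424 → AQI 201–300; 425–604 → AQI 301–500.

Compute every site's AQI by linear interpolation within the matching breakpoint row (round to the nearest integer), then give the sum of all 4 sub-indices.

Site K: row 55–154 (AQI 51–100). (100−51)·(133−55)/(154−55) + 51 = 49·78/99 + 51 ≈ 89.61 → 90.
Site D: 534 lies in 425–604, so I_lo=301, I_hi=500, C_lo=425, C_hi=604.
(500−301)/(604−425) × (534−425) + 301 = 199/179 × 109 + 301 ≈ 422.18 → 422.
Site E: 400 lies in 355–424, so I_lo=201, I_hi=300, C_lo=355, C_hi=424.
(300−201)/(424−355) × (400−355) + 201 = 99/69 × 45 + 201 ≈ 265.57 → 266.
Site A: 283 lies in 255–354, so I_lo=151, I_hi=200, C_lo=255, C_hi=354.
(200−151)/(354−255) × (283−255) + 151 = 49/99 × 28 + 151 ≈ 164.86 → 165.
AQIs: Site K=90, Site D=422, Site E=266, Site A=165. Sum = 90 + 422 + 266 + 165 = 943.

943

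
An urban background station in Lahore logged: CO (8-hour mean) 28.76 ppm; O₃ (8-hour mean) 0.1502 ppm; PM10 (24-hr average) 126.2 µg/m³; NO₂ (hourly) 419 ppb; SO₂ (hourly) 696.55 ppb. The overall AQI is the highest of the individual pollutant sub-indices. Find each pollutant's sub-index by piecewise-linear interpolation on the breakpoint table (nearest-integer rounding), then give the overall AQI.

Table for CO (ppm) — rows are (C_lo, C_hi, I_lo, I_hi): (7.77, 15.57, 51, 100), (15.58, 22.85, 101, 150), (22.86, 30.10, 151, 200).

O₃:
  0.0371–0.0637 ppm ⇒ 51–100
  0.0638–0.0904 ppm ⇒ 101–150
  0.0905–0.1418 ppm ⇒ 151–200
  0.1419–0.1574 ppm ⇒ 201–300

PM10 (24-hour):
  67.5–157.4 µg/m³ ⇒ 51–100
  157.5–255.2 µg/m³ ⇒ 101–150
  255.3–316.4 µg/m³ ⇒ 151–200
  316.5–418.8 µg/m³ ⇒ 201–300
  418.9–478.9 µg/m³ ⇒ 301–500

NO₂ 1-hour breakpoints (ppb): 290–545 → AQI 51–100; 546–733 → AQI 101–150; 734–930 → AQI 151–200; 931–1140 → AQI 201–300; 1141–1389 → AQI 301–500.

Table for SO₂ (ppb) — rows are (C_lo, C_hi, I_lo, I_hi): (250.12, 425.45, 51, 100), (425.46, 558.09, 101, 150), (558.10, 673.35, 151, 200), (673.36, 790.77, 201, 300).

254

CO: 28.76 lies in 22.86–30.10, so I_lo=151, I_hi=200, C_lo=22.86, C_hi=30.10.
(200−151)/(30.10−22.86) × (28.76−22.86) + 151 = 49/7.24 × 5.90 + 151 ≈ 190.93 → 191.
O₃: 0.1502 lies in 0.1419–0.1574, so I_lo=201, I_hi=300, C_lo=0.1419, C_hi=0.1574.
(300−201)/(0.1574−0.1419) × (0.1502−0.1419) + 201 = 99/0.0155 × 0.0083 + 201 ≈ 254.01 → 254.
PM10: 126.2 lies in 67.5–157.4, so I_lo=51, I_hi=100, C_lo=67.5, C_hi=157.4.
(100−51)/(157.4−67.5) × (126.2−67.5) + 51 = 49/89.9 × 58.7 + 51 ≈ 82.99 → 83.
NO₂: row 290–545 (AQI 51–100). (100−51)·(419−290)/(545−290) + 51 = 49·129/255 + 51 ≈ 75.79 → 76.
SO₂ 696.55: bracket 673.36–790.77 → index 201–300; slope 99/117.41, offset 23.19.
AQI = 201 + 99/117.41·23.19 ≈ 220.55 ⇒ 221.
Sub-indices: CO→191, O₃→254, PM10→83, NO₂→76, SO₂→221. Overall AQI = max = 254; dominant pollutant is O₃.
AQI 254: Very Unhealthy.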